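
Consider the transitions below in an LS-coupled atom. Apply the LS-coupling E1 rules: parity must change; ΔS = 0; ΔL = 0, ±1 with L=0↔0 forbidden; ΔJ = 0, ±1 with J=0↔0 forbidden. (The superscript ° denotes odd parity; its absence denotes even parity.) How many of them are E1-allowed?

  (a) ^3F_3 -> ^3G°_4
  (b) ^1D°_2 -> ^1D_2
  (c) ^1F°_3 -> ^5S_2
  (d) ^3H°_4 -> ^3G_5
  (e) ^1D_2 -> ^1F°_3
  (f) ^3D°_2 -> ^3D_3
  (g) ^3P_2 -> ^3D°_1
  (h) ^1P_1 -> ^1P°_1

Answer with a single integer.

(a) allowed
(b) allowed
(c) forbidden (ΔS, ΔL fail)
(d) allowed
(e) allowed
(f) allowed
(g) allowed
(h) allowed
Total allowed: 7 of 8.

7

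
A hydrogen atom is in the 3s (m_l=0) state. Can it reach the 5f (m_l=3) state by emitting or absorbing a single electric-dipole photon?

l: 0 → 3 (Δl = +3). Δl = ±1 fails.
Δm_l = 3 − (0) = +3. E1 requires Δm_l = 0, ±1: fails.
The transition is electric-dipole forbidden.

forbidden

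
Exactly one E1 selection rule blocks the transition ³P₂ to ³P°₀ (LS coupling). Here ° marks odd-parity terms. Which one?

the ΔJ = 0, ±1 rule

Reading off the term symbols: S 1→1, L 1→1, J 2→0, parity even→odd.
Parity must change: even → odd — ok.
ΔS = 0: S: 1 → 1 — ok.
ΔL = 0, ±1 (not L=0↔0): L: 1 → 1, ΔL = +0 — ok.
ΔJ = 0, ±1 (not J=0↔0): J: 2 → 0, ΔJ = -2 — fails.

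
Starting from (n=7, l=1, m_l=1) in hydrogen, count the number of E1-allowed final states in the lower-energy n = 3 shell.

4

E1 requires Δl = ±1, so l_f ∈ {0, 2}; with 0 ≤ l_f ≤ n_f−1 = 2, the allowed l_f values are {0, 2}.
For l_f = 0: m_f ∈ {m_i−1, m_i, m_i+1} ∩ [−0, 0] = {0} → 1 state.
For l_f = 2: m_f ∈ {m_i−1, m_i, m_i+1} ∩ [−2, 2] = {0, 1, 2} → 3 states.
Total: 4.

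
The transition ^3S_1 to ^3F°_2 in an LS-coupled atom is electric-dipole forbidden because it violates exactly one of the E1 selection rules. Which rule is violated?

Reading off the term symbols: S 1→1, L 0→3, J 1→2, parity even→odd.
Parity must change: even → odd — passes.
ΔS = 0: S: 1 → 1 — passes.
ΔL = 0, ±1 (not L=0↔0): L: 0 → 3, ΔL = +3 — fails.
ΔJ = 0, ±1 (not J=0↔0): J: 1 → 2, ΔJ = +1 — passes.

the ΔL = 0, ±1 rule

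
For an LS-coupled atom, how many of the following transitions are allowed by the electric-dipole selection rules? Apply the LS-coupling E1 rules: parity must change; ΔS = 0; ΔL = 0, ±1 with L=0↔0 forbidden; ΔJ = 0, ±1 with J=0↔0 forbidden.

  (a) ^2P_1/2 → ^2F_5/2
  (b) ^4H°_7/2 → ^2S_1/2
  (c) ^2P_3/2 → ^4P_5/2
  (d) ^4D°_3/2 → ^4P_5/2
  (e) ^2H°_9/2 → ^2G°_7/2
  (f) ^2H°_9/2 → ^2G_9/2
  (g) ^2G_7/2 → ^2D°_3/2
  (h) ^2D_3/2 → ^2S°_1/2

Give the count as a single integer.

2

(a) forbidden (parity, ΔL, ΔJ fail)
(b) forbidden (ΔS, ΔL, ΔJ fail)
(c) forbidden (parity, ΔS fail)
(d) allowed
(e) forbidden (parity fails)
(f) allowed
(g) forbidden (ΔL, ΔJ fail)
(h) forbidden (ΔL fails)
Total allowed: 2 of 8.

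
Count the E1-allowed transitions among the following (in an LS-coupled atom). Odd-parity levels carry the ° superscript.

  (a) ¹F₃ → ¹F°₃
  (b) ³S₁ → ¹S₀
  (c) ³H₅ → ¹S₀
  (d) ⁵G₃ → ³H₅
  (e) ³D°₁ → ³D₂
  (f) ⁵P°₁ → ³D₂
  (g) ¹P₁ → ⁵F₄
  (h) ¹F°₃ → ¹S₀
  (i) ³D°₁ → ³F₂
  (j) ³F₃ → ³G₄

3

(a) allowed
(b) forbidden (parity, ΔS, ΔL fail)
(c) forbidden (parity, ΔS, ΔL, ΔJ fail)
(d) forbidden (parity, ΔS, ΔJ fail)
(e) allowed
(f) forbidden (ΔS fails)
(g) forbidden (parity, ΔS, ΔL, ΔJ fail)
(h) forbidden (ΔL, ΔJ fail)
(i) allowed
(j) forbidden (parity fails)
Total allowed: 3 of 10.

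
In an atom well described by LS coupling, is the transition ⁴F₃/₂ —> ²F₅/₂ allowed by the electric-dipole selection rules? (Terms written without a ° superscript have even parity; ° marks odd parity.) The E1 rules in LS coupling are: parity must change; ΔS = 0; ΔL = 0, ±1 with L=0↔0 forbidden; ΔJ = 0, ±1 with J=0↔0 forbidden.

forbidden

Reading off the term symbols: S 3/2→1/2, L 3→3, J 3/2→5/2, parity even→even.
ΔS = 0: S: 3/2 → 1/2 — ✗.
ΔJ = 0, ±1 (not J=0↔0): J: 3/2 → 5/2, ΔJ = +1 — ✓.
ΔL = 0, ±1 (not L=0↔0): L: 3 → 3, ΔL = +0 — ✓.
Parity must change: even → even — ✗.
Rule(s) violated: parity, ΔS.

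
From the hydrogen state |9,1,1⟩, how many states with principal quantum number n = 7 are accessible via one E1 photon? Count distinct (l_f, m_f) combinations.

4

E1 requires Δl = ±1, so l_f ∈ {0, 2}; with 0 ≤ l_f ≤ n_f−1 = 6, the allowed l_f values are {0, 2}.
For l_f = 0: m_f ∈ {m_i−1, m_i, m_i+1} ∩ [−0, 0] = {0} → 1 state.
For l_f = 2: m_f ∈ {m_i−1, m_i, m_i+1} ∩ [−2, 2] = {0, 1, 2} → 3 states.
Total: 4.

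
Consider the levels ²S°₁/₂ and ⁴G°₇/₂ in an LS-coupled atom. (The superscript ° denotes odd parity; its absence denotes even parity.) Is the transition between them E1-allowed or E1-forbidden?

forbidden

Reading off the term symbols: S 1/2→3/2, L 0→4, J 1/2→7/2, parity odd→odd.
Parity must change: odd → odd — violated.
ΔS = 0: S: 1/2 → 3/2 — violated.
ΔL = 0, ±1 (not L=0↔0): L: 0 → 4, ΔL = +4 — violated.
ΔJ = 0, ±1 (not J=0↔0): J: 1/2 → 7/2, ΔJ = +3 — violated.
Rule(s) violated: parity, ΔS, ΔL, ΔJ.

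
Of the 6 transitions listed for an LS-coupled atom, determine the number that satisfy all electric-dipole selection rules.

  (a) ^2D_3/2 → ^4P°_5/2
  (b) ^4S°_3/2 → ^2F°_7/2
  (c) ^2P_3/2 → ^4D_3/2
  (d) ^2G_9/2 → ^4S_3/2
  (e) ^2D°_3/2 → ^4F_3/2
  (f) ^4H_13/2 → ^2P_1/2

(a) forbidden (ΔS fails)
(b) forbidden (parity, ΔS, ΔL, ΔJ fail)
(c) forbidden (parity, ΔS fail)
(d) forbidden (parity, ΔS, ΔL, ΔJ fail)
(e) forbidden (ΔS fails)
(f) forbidden (parity, ΔS, ΔL, ΔJ fail)
Total allowed: 0 of 6.

0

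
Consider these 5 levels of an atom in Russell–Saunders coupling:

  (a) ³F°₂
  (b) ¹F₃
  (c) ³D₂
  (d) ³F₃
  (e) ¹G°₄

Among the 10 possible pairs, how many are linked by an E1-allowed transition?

(a)–(b): forbidden (ΔS).
(a)–(c): allowed.
(a)–(d): allowed.
(a)–(e): forbidden (parity, ΔS, ΔJ).
(b)–(c): forbidden (parity, ΔS).
(b)–(d): forbidden (parity, ΔS).
(b)–(e): allowed.
(c)–(d): forbidden (parity).
(c)–(e): forbidden (ΔS, ΔL, ΔJ).
(d)–(e): forbidden (ΔS).
Allowed pairs: 3 of 10.

3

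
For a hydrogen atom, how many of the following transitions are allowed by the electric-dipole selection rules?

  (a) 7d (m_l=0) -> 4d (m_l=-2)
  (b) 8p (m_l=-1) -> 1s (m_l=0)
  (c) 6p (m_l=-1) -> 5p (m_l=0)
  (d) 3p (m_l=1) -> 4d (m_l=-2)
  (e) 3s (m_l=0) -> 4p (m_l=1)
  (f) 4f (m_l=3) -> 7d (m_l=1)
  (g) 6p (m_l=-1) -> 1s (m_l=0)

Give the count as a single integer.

3

(a) forbidden — Δl = +0 (E1 requires Δl = ±1); Δm_l = -2 (E1 requires Δm_l = 0, ±1)
(b) allowed
(c) forbidden — Δl = +0 (E1 requires Δl = ±1)
(d) forbidden — Δm_l = -3 (E1 requires Δm_l = 0, ±1)
(e) allowed
(f) forbidden — Δm_l = -2 (E1 requires Δm_l = 0, ±1)
(g) allowed
Total allowed: 3 of 7.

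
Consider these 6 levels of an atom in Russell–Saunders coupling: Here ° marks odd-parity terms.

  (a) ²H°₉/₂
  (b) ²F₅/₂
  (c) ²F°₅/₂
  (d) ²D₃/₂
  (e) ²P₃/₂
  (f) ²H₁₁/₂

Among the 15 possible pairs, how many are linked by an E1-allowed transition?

3

(a)–(b): forbidden (ΔL, ΔJ).
(a)–(c): forbidden (parity, ΔL, ΔJ).
(a)–(d): forbidden (ΔL, ΔJ).
(a)–(e): forbidden (ΔL, ΔJ).
(a)–(f): allowed.
(b)–(c): allowed.
(b)–(d): forbidden (parity).
(b)–(e): forbidden (parity, ΔL).
(b)–(f): forbidden (parity, ΔL, ΔJ).
(c)–(d): allowed.
(c)–(e): forbidden (ΔL).
(c)–(f): forbidden (ΔL, ΔJ).
(d)–(e): forbidden (parity).
(d)–(f): forbidden (parity, ΔL, ΔJ).
(e)–(f): forbidden (parity, ΔL, ΔJ).
Allowed pairs: 3 of 15.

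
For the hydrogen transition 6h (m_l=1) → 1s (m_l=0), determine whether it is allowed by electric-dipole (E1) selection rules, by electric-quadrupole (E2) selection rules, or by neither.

neither

Δl = 0 − 5 = -5; l_i + l_f = 5.
Δm_l = -1.
E1 (Δl = ±1, |Δm_l| ≤ 1): not satisfied.
E2 (Δl = 0,±2, l_i+l_f ≥ 2, |Δm_l| ≤ 2): not satisfied.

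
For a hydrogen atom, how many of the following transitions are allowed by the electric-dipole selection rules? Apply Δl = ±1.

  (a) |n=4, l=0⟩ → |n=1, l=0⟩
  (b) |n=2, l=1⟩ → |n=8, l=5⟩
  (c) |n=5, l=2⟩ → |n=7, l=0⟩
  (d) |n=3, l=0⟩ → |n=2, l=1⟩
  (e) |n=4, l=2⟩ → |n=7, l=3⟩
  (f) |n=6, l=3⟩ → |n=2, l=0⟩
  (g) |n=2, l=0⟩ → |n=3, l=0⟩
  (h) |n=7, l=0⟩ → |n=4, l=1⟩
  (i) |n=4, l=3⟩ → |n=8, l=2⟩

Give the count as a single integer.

4

(a) forbidden — Δl = +0 (E1 requires Δl = ±1)
(b) forbidden — Δl = +4 (E1 requires Δl = ±1)
(c) forbidden — Δl = -2 (E1 requires Δl = ±1)
(d) allowed
(e) allowed
(f) forbidden — Δl = -3 (E1 requires Δl = ±1)
(g) forbidden — Δl = +0 (E1 requires Δl = ±1)
(h) allowed
(i) allowed
Total allowed: 4 of 9.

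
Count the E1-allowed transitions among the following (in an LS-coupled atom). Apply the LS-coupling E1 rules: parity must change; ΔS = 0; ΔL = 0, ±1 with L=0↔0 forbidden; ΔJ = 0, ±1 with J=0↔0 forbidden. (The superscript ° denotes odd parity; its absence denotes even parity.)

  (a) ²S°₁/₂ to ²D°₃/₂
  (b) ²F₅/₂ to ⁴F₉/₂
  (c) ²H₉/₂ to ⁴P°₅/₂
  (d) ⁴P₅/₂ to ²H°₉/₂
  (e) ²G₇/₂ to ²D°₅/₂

(a) forbidden (parity, ΔL fail)
(b) forbidden (parity, ΔS, ΔJ fail)
(c) forbidden (ΔS, ΔL, ΔJ fail)
(d) forbidden (ΔS, ΔL, ΔJ fail)
(e) forbidden (ΔL fails)
Total allowed: 0 of 5.

0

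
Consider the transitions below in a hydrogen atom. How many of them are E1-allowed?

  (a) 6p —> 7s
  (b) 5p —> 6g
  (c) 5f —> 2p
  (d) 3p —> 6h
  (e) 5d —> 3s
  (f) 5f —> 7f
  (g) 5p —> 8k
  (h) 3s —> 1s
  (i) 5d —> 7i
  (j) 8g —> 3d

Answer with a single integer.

1

(a) allowed
(b) forbidden — Δl = +3 (E1 requires Δl = ±1)
(c) forbidden — Δl = -2 (E1 requires Δl = ±1)
(d) forbidden — Δl = +4 (E1 requires Δl = ±1)
(e) forbidden — Δl = -2 (E1 requires Δl = ±1)
(f) forbidden — Δl = +0 (E1 requires Δl = ±1)
(g) forbidden — Δl = +6 (E1 requires Δl = ±1)
(h) forbidden — Δl = +0 (E1 requires Δl = ±1)
(i) forbidden — Δl = +4 (E1 requires Δl = ±1)
(j) forbidden — Δl = -2 (E1 requires Δl = ±1)
Total allowed: 1 of 10.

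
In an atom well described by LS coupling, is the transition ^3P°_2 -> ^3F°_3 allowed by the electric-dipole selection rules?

Parity must change: odd → odd — fails.
ΔS = 0: S: 1 → 1 — ok.
ΔL = 0, ±1 (not L=0↔0): L: 1 → 3, ΔL = +2 — fails.
ΔJ = 0, ±1 (not J=0↔0): J: 2 → 3, ΔJ = +1 — ok.
Rule(s) violated: parity, ΔL.

forbidden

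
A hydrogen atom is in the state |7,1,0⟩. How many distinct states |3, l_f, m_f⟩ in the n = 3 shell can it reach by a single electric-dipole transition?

4

E1 requires Δl = ±1, so l_f ∈ {0, 2}; with 0 ≤ l_f ≤ n_f−1 = 2, the allowed l_f values are {0, 2}.
For l_f = 0: m_f ∈ {m_i−1, m_i, m_i+1} ∩ [−0, 0] = {0} → 1 state.
For l_f = 2: m_f ∈ {m_i−1, m_i, m_i+1} ∩ [−2, 2] = {-1, 0, 1} → 3 states.
Total: 4.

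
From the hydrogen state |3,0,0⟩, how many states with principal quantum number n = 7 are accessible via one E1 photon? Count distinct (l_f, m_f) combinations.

3

E1 requires Δl = ±1, so l_f ∈ {-1, 1}; with 0 ≤ l_f ≤ n_f−1 = 6, the allowed l_f values are {1}.
For l_f = 1: m_f ∈ {m_i−1, m_i, m_i+1} ∩ [−1, 1] = {-1, 0, 1} → 3 states.
Total: 3.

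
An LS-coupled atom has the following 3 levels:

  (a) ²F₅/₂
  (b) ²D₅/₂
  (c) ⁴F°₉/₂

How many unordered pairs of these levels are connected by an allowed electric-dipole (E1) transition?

(a)–(b): forbidden (parity).
(a)–(c): forbidden (ΔS, ΔJ).
(b)–(c): forbidden (ΔS, ΔJ).
Allowed pairs: 0 of 3.

0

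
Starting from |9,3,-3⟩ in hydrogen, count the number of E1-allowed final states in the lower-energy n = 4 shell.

E1 requires Δl = ±1, so l_f ∈ {2, 4}; with 0 ≤ l_f ≤ n_f−1 = 3, the allowed l_f values are {2}.
For l_f = 2: m_f ∈ {m_i−1, m_i, m_i+1} ∩ [−2, 2] = {-2} → 1 state.
Total: 1.

1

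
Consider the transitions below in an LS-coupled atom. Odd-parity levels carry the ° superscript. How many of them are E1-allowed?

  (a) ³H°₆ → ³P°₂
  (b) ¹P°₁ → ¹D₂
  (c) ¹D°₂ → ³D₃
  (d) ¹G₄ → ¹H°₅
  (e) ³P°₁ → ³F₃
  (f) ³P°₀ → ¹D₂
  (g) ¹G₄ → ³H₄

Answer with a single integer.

2

(a) forbidden (parity, ΔL, ΔJ fail)
(b) allowed
(c) forbidden (ΔS fails)
(d) allowed
(e) forbidden (ΔL, ΔJ fail)
(f) forbidden (ΔS, ΔJ fail)
(g) forbidden (parity, ΔS fail)
Total allowed: 2 of 7.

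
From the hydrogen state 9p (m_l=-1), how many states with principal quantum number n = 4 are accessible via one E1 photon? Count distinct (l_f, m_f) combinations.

E1 requires Δl = ±1, so l_f ∈ {0, 2}; with 0 ≤ l_f ≤ n_f−1 = 3, the allowed l_f values are {0, 2}.
For l_f = 0: m_f ∈ {m_i−1, m_i, m_i+1} ∩ [−0, 0] = {0} → 1 state.
For l_f = 2: m_f ∈ {m_i−1, m_i, m_i+1} ∩ [−2, 2] = {-2, -1, 0} → 3 states.
Total: 4.

4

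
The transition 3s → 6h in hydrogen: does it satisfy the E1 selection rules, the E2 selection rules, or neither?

Δl = 5 − 0 = +5; l_i + l_f = 5.
E1 (Δl = ±1): not satisfied.
E2 (Δl = 0,±2, l_i+l_f ≥ 2): not satisfied.

neither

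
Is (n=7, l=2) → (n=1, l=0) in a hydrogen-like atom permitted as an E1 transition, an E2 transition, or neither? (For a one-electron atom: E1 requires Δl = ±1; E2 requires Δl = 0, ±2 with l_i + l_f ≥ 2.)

E2

Δl = 0 − 2 = -2; l_i + l_f = 2.
E1 (Δl = ±1): not satisfied.
E2 (Δl = 0,±2, l_i+l_f ≥ 2): satisfied.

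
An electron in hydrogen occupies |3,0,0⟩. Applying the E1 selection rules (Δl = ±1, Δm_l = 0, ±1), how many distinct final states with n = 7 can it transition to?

E1 requires Δl = ±1, so l_f ∈ {-1, 1}; with 0 ≤ l_f ≤ n_f−1 = 6, the allowed l_f values are {1}.
For l_f = 1: m_f ∈ {m_i−1, m_i, m_i+1} ∩ [−1, 1] = {-1, 0, 1} → 3 states.
Total: 3.

3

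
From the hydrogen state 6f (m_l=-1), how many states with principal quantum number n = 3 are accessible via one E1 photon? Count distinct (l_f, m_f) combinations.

3

E1 requires Δl = ±1, so l_f ∈ {2, 4}; with 0 ≤ l_f ≤ n_f−1 = 2, the allowed l_f values are {2}.
For l_f = 2: m_f ∈ {m_i−1, m_i, m_i+1} ∩ [−2, 2] = {-2, -1, 0} → 3 states.
Total: 3.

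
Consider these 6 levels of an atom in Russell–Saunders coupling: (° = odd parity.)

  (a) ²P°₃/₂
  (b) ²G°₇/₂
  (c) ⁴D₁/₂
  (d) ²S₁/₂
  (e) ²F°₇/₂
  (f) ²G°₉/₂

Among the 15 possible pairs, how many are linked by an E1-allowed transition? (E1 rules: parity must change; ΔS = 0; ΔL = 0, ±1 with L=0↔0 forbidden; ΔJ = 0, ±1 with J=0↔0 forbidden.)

(a)–(b): forbidden (parity, ΔL, ΔJ).
(a)–(c): forbidden (ΔS).
(a)–(d): allowed.
(a)–(e): forbidden (parity, ΔL, ΔJ).
(a)–(f): forbidden (parity, ΔL, ΔJ).
(b)–(c): forbidden (ΔS, ΔL, ΔJ).
(b)–(d): forbidden (ΔL, ΔJ).
(b)–(e): forbidden (parity).
(b)–(f): forbidden (parity).
(c)–(d): forbidden (parity, ΔS, ΔL).
(c)–(e): forbidden (ΔS, ΔJ).
(c)–(f): forbidden (ΔS, ΔL, ΔJ).
(d)–(e): forbidden (ΔL, ΔJ).
(d)–(f): forbidden (ΔL, ΔJ).
(e)–(f): forbidden (parity).
Allowed pairs: 1 of 15.

1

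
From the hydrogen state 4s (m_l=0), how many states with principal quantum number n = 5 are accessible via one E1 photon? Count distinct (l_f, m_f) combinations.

3

E1 requires Δl = ±1, so l_f ∈ {-1, 1}; with 0 ≤ l_f ≤ n_f−1 = 4, the allowed l_f values are {1}.
For l_f = 1: m_f ∈ {m_i−1, m_i, m_i+1} ∩ [−1, 1] = {-1, 0, 1} → 3 states.
Total: 3.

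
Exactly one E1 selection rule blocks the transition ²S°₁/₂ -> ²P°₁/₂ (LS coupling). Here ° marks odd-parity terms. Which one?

Parity must change: odd → odd — fails.
ΔS = 0: S: 1/2 → 1/2 — passes.
ΔL = 0, ±1 (not L=0↔0): L: 0 → 1, ΔL = +1 — passes.
ΔJ = 0, ±1 (not J=0↔0): J: 1/2 → 1/2, ΔJ = +0 — passes.

parity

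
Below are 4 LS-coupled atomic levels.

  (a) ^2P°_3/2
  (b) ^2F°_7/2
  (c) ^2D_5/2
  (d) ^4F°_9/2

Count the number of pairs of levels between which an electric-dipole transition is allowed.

(a)–(b): forbidden (parity, ΔL, ΔJ).
(a)–(c): allowed.
(a)–(d): forbidden (parity, ΔS, ΔL, ΔJ).
(b)–(c): allowed.
(b)–(d): forbidden (parity, ΔS).
(c)–(d): forbidden (ΔS, ΔJ).
Allowed pairs: 2 of 6.

2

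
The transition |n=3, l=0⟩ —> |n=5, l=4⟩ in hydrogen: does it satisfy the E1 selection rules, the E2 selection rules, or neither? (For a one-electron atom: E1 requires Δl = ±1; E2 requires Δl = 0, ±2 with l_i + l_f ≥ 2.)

neither

Δl = 4 − 0 = +4; l_i + l_f = 4.
E1 (Δl = ±1): not satisfied.
E2 (Δl = 0,±2, l_i+l_f ≥ 2): not satisfied.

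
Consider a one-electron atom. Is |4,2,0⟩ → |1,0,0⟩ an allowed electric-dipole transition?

l: 2 → 0 (Δl = -2). Δl = ±1 violated.
Δm_l = 0 − (0) = +0. E1 requires Δm_l = 0, ±1: satisfied.
The transition is electric-dipole forbidden.

forbidden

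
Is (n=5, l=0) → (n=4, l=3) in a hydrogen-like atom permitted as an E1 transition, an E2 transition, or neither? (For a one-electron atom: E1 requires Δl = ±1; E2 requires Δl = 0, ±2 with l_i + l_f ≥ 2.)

Δl = 3 − 0 = +3; l_i + l_f = 3.
E1 (Δl = ±1): not satisfied.
E2 (Δl = 0,±2, l_i+l_f ≥ 2): not satisfied.

neither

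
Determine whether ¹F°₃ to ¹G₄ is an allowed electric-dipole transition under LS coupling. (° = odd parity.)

Reading off the term symbols: S 0→0, L 3→4, J 3→4, parity odd→even.
ΔS = 0: S: 0 → 0 — satisfied.
ΔJ = 0, ±1 (not J=0↔0): J: 3 → 4, ΔJ = +1 — satisfied.
ΔL = 0, ±1 (not L=0↔0): L: 3 → 4, ΔL = +1 — satisfied.
Parity must change: odd → even — satisfied.
All four E1 rules are satisfied.

allowed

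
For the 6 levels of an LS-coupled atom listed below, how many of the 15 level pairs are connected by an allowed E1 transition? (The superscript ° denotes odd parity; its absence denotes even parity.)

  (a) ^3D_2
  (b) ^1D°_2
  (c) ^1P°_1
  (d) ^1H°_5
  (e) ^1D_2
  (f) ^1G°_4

(a)–(b): forbidden (ΔS).
(a)–(c): forbidden (ΔS).
(a)–(d): forbidden (ΔS, ΔL, ΔJ).
(a)–(e): forbidden (parity, ΔS).
(a)–(f): forbidden (ΔS, ΔL, ΔJ).
(b)–(c): forbidden (parity).
(b)–(d): forbidden (parity, ΔL, ΔJ).
(b)–(e): allowed.
(b)–(f): forbidden (parity, ΔL, ΔJ).
(c)–(d): forbidden (parity, ΔL, ΔJ).
(c)–(e): allowed.
(c)–(f): forbidden (parity, ΔL, ΔJ).
(d)–(e): forbidden (ΔL, ΔJ).
(d)–(f): forbidden (parity).
(e)–(f): forbidden (ΔL, ΔJ).
Allowed pairs: 2 of 15.

2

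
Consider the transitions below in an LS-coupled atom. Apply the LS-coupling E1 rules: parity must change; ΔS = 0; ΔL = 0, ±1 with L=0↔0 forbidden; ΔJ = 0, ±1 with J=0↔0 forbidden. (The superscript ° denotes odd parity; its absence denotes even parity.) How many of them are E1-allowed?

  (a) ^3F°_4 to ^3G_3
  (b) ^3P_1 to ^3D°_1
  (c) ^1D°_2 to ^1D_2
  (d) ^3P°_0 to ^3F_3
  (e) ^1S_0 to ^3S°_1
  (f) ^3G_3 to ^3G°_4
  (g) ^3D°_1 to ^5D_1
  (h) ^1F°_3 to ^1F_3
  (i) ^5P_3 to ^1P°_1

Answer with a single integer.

(a) allowed
(b) allowed
(c) allowed
(d) forbidden (ΔL, ΔJ fail)
(e) forbidden (ΔS, ΔL fail)
(f) allowed
(g) forbidden (ΔS fails)
(h) allowed
(i) forbidden (ΔS, ΔJ fail)
Total allowed: 5 of 9.

5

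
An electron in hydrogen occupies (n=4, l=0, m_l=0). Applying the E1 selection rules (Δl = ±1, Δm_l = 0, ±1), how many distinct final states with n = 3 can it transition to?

E1 requires Δl = ±1, so l_f ∈ {-1, 1}; with 0 ≤ l_f ≤ n_f−1 = 2, the allowed l_f values are {1}.
For l_f = 1: m_f ∈ {m_i−1, m_i, m_i+1} ∩ [−1, 1] = {-1, 0, 1} → 3 states.
Total: 3.

3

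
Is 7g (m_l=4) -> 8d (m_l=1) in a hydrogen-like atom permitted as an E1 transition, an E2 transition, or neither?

neither

Δl = 2 − 4 = -2; l_i + l_f = 6.
Δm_l = -3.
E1 (Δl = ±1, |Δm_l| ≤ 1): not satisfied.
E2 (Δl = 0,±2, l_i+l_f ≥ 2, |Δm_l| ≤ 2): not satisfied.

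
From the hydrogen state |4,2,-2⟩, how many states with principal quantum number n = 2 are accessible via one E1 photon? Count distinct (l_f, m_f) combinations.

E1 requires Δl = ±1, so l_f ∈ {1, 3}; with 0 ≤ l_f ≤ n_f−1 = 1, the allowed l_f values are {1}.
For l_f = 1: m_f ∈ {m_i−1, m_i, m_i+1} ∩ [−1, 1] = {-1} → 1 state.
Total: 1.

1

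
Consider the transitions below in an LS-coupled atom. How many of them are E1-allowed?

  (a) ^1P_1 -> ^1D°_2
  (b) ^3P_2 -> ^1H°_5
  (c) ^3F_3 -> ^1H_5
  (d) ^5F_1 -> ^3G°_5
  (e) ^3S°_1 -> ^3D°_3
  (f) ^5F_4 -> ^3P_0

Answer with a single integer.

(a) allowed
(b) forbidden (ΔS, ΔL, ΔJ fail)
(c) forbidden (parity, ΔS, ΔL, ΔJ fail)
(d) forbidden (ΔS, ΔJ fail)
(e) forbidden (parity, ΔL, ΔJ fail)
(f) forbidden (parity, ΔS, ΔL, ΔJ fail)
Total allowed: 1 of 6.

1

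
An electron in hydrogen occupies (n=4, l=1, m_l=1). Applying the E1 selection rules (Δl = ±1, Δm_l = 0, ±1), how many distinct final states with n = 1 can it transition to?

1

E1 requires Δl = ±1, so l_f ∈ {0, 2}; with 0 ≤ l_f ≤ n_f−1 = 0, the allowed l_f values are {0}.
For l_f = 0: m_f ∈ {m_i−1, m_i, m_i+1} ∩ [−0, 0] = {0} → 1 state.
Total: 1.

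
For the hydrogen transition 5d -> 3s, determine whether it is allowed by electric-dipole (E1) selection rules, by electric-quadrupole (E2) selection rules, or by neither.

E2

Δl = 0 − 2 = -2; l_i + l_f = 2.
E1 (Δl = ±1): not satisfied.
E2 (Δl = 0,±2, l_i+l_f ≥ 2): satisfied.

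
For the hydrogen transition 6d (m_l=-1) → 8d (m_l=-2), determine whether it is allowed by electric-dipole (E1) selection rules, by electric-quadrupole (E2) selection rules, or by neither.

E2

Δl = 2 − 2 = +0; l_i + l_f = 4.
Δm_l = -1.
E1 (Δl = ±1, |Δm_l| ≤ 1): not satisfied.
E2 (Δl = 0,±2, l_i+l_f ≥ 2, |Δm_l| ≤ 2): satisfied.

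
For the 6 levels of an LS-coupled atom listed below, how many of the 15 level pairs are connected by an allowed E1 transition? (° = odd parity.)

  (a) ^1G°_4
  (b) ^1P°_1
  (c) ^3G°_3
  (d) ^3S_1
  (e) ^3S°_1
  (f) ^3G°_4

(a)–(b): forbidden (parity, ΔL, ΔJ).
(a)–(c): forbidden (parity, ΔS).
(a)–(d): forbidden (ΔS, ΔL, ΔJ).
(a)–(e): forbidden (parity, ΔS, ΔL, ΔJ).
(a)–(f): forbidden (parity, ΔS).
(b)–(c): forbidden (parity, ΔS, ΔL, ΔJ).
(b)–(d): forbidden (ΔS).
(b)–(e): forbidden (parity, ΔS).
(b)–(f): forbidden (parity, ΔS, ΔL, ΔJ).
(c)–(d): forbidden (ΔL, ΔJ).
(c)–(e): forbidden (parity, ΔL, ΔJ).
(c)–(f): forbidden (parity).
(d)–(e): forbidden (ΔL).
(d)–(f): forbidden (ΔL, ΔJ).
(e)–(f): forbidden (parity, ΔL, ΔJ).
Allowed pairs: 0 of 15.

0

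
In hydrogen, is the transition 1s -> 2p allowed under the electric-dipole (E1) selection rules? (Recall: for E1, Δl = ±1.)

allowed

Initial l = 0, final l = 1, so Δl = +1. E1 requires Δl = ±1: ok.
All E1 selection rules are satisfied.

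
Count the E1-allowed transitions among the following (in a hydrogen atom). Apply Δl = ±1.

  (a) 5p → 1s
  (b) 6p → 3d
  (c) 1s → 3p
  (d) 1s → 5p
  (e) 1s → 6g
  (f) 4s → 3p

5

(a) allowed
(b) allowed
(c) allowed
(d) allowed
(e) forbidden — Δl = +4 (E1 requires Δl = ±1)
(f) allowed
Total allowed: 5 of 6.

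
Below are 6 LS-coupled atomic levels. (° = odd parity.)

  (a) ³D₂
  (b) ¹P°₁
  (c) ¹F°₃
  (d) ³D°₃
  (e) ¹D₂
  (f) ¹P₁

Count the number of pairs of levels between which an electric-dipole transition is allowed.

(a)–(b): forbidden (ΔS).
(a)–(c): forbidden (ΔS).
(a)–(d): allowed.
(a)–(e): forbidden (parity, ΔS).
(a)–(f): forbidden (parity, ΔS).
(b)–(c): forbidden (parity, ΔL, ΔJ).
(b)–(d): forbidden (parity, ΔS, ΔJ).
(b)–(e): allowed.
(b)–(f): allowed.
(c)–(d): forbidden (parity, ΔS).
(c)–(e): allowed.
(c)–(f): forbidden (ΔL, ΔJ).
(d)–(e): forbidden (ΔS).
(d)–(f): forbidden (ΔS, ΔJ).
(e)–(f): forbidden (parity).
Allowed pairs: 4 of 15.

4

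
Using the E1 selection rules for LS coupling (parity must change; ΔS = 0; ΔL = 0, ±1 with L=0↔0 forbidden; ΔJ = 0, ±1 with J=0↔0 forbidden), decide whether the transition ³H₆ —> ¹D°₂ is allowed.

forbidden

ΔS = 0: S: 1 → 0 — fails.
ΔJ = 0, ±1 (not J=0↔0): J: 6 → 2, ΔJ = -4 — fails.
Parity must change: even → odd — ok.
ΔL = 0, ±1 (not L=0↔0): L: 5 → 2, ΔL = -3 — fails.
Rule(s) violated: ΔS, ΔL, ΔJ.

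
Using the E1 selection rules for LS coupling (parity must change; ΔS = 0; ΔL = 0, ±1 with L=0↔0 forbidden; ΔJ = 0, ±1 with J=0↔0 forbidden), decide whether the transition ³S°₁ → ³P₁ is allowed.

allowed

Initial level: S=1, L=0, J=1, parity odd. Final level: S=1, L=1, J=1, parity even.
Parity must change: odd → even — passes.
ΔS = 0: S: 1 → 1 — passes.
ΔL = 0, ±1 (not L=0↔0): L: 0 → 1, ΔL = +1 — passes.
ΔJ = 0, ±1 (not J=0↔0): J: 1 → 1, ΔJ = +0 — passes.
All four E1 rules are satisfied.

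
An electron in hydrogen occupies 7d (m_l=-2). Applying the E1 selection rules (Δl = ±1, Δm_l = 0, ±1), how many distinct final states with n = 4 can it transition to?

4

E1 requires Δl = ±1, so l_f ∈ {1, 3}; with 0 ≤ l_f ≤ n_f−1 = 3, the allowed l_f values are {1, 3}.
For l_f = 1: m_f ∈ {m_i−1, m_i, m_i+1} ∩ [−1, 1] = {-1} → 1 state.
For l_f = 3: m_f ∈ {m_i−1, m_i, m_i+1} ∩ [−3, 3] = {-3, -2, -1} → 3 states.
Total: 4.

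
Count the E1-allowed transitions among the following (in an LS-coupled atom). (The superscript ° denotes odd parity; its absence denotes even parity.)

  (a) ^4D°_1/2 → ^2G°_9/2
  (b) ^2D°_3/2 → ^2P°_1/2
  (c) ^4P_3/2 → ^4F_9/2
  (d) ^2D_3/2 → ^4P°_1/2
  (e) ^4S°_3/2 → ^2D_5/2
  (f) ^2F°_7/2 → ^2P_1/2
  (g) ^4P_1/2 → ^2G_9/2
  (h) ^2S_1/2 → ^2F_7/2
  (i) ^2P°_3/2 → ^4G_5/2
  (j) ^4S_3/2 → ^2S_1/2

0

(a) forbidden (parity, ΔS, ΔL, ΔJ fail)
(b) forbidden (parity fails)
(c) forbidden (parity, ΔL, ΔJ fail)
(d) forbidden (ΔS fails)
(e) forbidden (ΔS, ΔL fail)
(f) forbidden (ΔL, ΔJ fail)
(g) forbidden (parity, ΔS, ΔL, ΔJ fail)
(h) forbidden (parity, ΔL, ΔJ fail)
(i) forbidden (ΔS, ΔL fail)
(j) forbidden (parity, ΔS, ΔL fail)
Total allowed: 0 of 10.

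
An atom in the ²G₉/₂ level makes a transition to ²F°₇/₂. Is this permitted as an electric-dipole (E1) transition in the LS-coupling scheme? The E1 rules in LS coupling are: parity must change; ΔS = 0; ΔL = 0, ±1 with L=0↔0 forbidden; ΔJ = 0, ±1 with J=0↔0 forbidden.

allowed

Reading off the term symbols: S 1/2→1/2, L 4→3, J 9/2→7/2, parity even→odd.
Parity must change: even → odd — ok.
ΔS = 0: S: 1/2 → 1/2 — ok.
ΔL = 0, ±1 (not L=0↔0): L: 4 → 3, ΔL = -1 — ok.
ΔJ = 0, ±1 (not J=0↔0): J: 9/2 → 7/2, ΔJ = -1 — ok.
All four E1 rules are satisfied.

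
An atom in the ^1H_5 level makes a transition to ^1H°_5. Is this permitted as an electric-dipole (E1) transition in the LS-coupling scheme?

allowed

Initial level: S=0, L=5, J=5, parity even. Final level: S=0, L=5, J=5, parity odd.
ΔS = 0: S: 0 → 0 — passes.
Parity must change: even → odd — passes.
ΔJ = 0, ±1 (not J=0↔0): J: 5 → 5, ΔJ = +0 — passes.
ΔL = 0, ±1 (not L=0↔0): L: 5 → 5, ΔL = +0 — passes.
All four E1 rules are satisfied.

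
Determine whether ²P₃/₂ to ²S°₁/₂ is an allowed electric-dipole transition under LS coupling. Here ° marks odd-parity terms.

ΔJ = 0, ±1 (not J=0↔0): J: 3/2 → 1/2, ΔJ = -1 — satisfied.
ΔS = 0: S: 1/2 → 1/2 — satisfied.
ΔL = 0, ±1 (not L=0↔0): L: 1 → 0, ΔL = -1 — satisfied.
Parity must change: even → odd — satisfied.
All four E1 rules are satisfied.

allowed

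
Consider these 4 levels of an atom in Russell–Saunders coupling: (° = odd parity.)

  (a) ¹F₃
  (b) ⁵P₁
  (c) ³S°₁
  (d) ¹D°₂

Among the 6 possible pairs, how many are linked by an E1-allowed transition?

(a)–(b): forbidden (parity, ΔS, ΔL, ΔJ).
(a)–(c): forbidden (ΔS, ΔL, ΔJ).
(a)–(d): allowed.
(b)–(c): forbidden (ΔS).
(b)–(d): forbidden (ΔS).
(c)–(d): forbidden (parity, ΔS, ΔL).
Allowed pairs: 1 of 6.

1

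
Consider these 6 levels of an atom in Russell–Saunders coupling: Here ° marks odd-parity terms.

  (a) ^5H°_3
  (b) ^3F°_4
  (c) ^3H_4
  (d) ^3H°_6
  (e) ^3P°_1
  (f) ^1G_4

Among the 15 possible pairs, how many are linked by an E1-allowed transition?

0

(a)–(b): forbidden (parity, ΔS, ΔL).
(a)–(c): forbidden (ΔS).
(a)–(d): forbidden (parity, ΔS, ΔJ).
(a)–(e): forbidden (parity, ΔS, ΔL, ΔJ).
(a)–(f): forbidden (ΔS).
(b)–(c): forbidden (ΔL).
(b)–(d): forbidden (parity, ΔL, ΔJ).
(b)–(e): forbidden (parity, ΔL, ΔJ).
(b)–(f): forbidden (ΔS).
(c)–(d): forbidden (ΔJ).
(c)–(e): forbidden (ΔL, ΔJ).
(c)–(f): forbidden (parity, ΔS).
(d)–(e): forbidden (parity, ΔL, ΔJ).
(d)–(f): forbidden (ΔS, ΔJ).
(e)–(f): forbidden (ΔS, ΔL, ΔJ).
Allowed pairs: 0 of 15.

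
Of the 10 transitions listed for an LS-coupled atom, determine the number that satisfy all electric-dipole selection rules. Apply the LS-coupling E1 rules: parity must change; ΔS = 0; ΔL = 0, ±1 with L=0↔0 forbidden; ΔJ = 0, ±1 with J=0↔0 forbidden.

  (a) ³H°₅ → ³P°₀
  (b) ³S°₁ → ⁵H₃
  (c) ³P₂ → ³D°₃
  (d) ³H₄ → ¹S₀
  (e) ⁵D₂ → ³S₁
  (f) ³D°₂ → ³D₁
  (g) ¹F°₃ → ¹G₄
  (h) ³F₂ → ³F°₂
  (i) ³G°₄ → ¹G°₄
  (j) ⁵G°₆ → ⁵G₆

(a) forbidden (parity, ΔL, ΔJ fail)
(b) forbidden (ΔS, ΔL, ΔJ fail)
(c) allowed
(d) forbidden (parity, ΔS, ΔL, ΔJ fail)
(e) forbidden (parity, ΔS, ΔL fail)
(f) allowed
(g) allowed
(h) allowed
(i) forbidden (parity, ΔS fail)
(j) allowed
Total allowed: 5 of 10.

5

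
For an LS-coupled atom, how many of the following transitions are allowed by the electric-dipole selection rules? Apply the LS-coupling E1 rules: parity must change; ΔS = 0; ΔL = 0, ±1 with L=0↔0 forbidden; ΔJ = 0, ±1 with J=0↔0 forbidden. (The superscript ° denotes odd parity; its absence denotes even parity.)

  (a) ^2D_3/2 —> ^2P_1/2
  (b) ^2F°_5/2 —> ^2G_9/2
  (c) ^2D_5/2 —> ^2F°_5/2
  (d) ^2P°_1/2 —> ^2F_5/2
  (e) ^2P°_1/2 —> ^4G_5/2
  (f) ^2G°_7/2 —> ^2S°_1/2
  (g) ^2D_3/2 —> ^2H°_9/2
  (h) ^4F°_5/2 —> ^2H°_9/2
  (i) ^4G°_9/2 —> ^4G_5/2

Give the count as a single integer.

(a) forbidden (parity fails)
(b) forbidden (ΔJ fails)
(c) allowed
(d) forbidden (ΔL, ΔJ fail)
(e) forbidden (ΔS, ΔL, ΔJ fail)
(f) forbidden (parity, ΔL, ΔJ fail)
(g) forbidden (ΔL, ΔJ fail)
(h) forbidden (parity, ΔS, ΔL, ΔJ fail)
(i) forbidden (ΔJ fails)
Total allowed: 1 of 9.

1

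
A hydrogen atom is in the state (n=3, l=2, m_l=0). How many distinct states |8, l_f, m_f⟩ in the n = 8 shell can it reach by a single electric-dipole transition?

6

E1 requires Δl = ±1, so l_f ∈ {1, 3}; with 0 ≤ l_f ≤ n_f−1 = 7, the allowed l_f values are {1, 3}.
For l_f = 1: m_f ∈ {m_i−1, m_i, m_i+1} ∩ [−1, 1] = {-1, 0, 1} → 3 states.
For l_f = 3: m_f ∈ {m_i−1, m_i, m_i+1} ∩ [−3, 3] = {-1, 0, 1} → 3 states.
Total: 6.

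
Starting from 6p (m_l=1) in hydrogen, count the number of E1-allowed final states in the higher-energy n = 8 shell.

E1 requires Δl = ±1, so l_f ∈ {0, 2}; with 0 ≤ l_f ≤ n_f−1 = 7, the allowed l_f values are {0, 2}.
For l_f = 0: m_f ∈ {m_i−1, m_i, m_i+1} ∩ [−0, 0] = {0} → 1 state.
For l_f = 2: m_f ∈ {m_i−1, m_i, m_i+1} ∩ [−2, 2] = {0, 1, 2} → 3 states.
Total: 4.

4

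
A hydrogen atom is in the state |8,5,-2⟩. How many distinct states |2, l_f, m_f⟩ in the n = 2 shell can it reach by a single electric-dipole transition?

0

E1 requires l_f ∈ {4, 6}, but neither lies in [0, 1], so no final state is reachable.
Total: 0.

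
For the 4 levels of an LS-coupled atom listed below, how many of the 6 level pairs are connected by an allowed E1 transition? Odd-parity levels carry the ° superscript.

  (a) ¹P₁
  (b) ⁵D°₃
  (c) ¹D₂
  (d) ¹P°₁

2

(a)–(b): forbidden (ΔS, ΔJ).
(a)–(c): forbidden (parity).
(a)–(d): allowed.
(b)–(c): forbidden (ΔS).
(b)–(d): forbidden (parity, ΔS, ΔJ).
(c)–(d): allowed.
Allowed pairs: 2 of 6.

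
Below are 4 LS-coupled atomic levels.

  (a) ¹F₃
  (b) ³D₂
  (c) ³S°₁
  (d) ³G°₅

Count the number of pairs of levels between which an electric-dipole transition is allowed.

(a)–(b): forbidden (parity, ΔS).
(a)–(c): forbidden (ΔS, ΔL, ΔJ).
(a)–(d): forbidden (ΔS, ΔJ).
(b)–(c): forbidden (ΔL).
(b)–(d): forbidden (ΔL, ΔJ).
(c)–(d): forbidden (parity, ΔL, ΔJ).
Allowed pairs: 0 of 6.

0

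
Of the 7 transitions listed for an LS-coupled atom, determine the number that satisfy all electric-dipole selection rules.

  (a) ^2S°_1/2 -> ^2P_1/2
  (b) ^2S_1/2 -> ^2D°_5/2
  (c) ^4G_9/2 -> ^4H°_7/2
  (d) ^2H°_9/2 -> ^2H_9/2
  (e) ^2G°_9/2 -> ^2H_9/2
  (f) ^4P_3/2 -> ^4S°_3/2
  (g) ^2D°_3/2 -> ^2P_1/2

(a) allowed
(b) forbidden (ΔL, ΔJ fail)
(c) allowed
(d) allowed
(e) allowed
(f) allowed
(g) allowed
Total allowed: 6 of 7.

6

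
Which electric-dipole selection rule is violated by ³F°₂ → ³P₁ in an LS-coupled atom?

Initial level: S=1, L=3, J=2, parity odd. Final level: S=1, L=1, J=1, parity even.
Parity must change: odd → even — passes.
ΔS = 0: S: 1 → 1 — passes.
ΔL = 0, ±1 (not L=0↔0): L: 3 → 1, ΔL = -2 — fails.
ΔJ = 0, ±1 (not J=0↔0): J: 2 → 1, ΔJ = -1 — passes.

the ΔL = 0, ±1 rule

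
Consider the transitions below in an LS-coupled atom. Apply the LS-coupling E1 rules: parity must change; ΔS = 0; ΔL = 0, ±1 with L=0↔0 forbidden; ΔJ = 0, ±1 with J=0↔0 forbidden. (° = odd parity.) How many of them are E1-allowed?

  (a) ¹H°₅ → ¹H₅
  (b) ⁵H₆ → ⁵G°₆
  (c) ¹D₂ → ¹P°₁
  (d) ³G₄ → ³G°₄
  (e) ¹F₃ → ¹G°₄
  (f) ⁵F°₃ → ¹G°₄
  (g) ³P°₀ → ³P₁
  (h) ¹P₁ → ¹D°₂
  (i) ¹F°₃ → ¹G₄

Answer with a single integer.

8

(a) allowed
(b) allowed
(c) allowed
(d) allowed
(e) allowed
(f) forbidden (parity, ΔS fail)
(g) allowed
(h) allowed
(i) allowed
Total allowed: 8 of 9.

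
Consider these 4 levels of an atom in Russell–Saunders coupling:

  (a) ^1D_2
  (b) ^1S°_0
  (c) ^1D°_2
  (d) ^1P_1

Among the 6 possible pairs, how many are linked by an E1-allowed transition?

(a)–(b): forbidden (ΔL, ΔJ).
(a)–(c): allowed.
(a)–(d): forbidden (parity).
(b)–(c): forbidden (parity, ΔL, ΔJ).
(b)–(d): allowed.
(c)–(d): allowed.
Allowed pairs: 3 of 6.

3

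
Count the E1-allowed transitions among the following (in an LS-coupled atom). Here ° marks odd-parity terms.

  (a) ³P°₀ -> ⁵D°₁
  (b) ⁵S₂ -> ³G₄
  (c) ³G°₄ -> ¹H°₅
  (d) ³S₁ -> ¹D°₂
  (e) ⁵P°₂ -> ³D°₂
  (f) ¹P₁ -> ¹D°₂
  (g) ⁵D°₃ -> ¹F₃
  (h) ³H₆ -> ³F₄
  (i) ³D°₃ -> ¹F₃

1

(a) forbidden (parity, ΔS fail)
(b) forbidden (parity, ΔS, ΔL, ΔJ fail)
(c) forbidden (parity, ΔS fail)
(d) forbidden (ΔS, ΔL fail)
(e) forbidden (parity, ΔS fail)
(f) allowed
(g) forbidden (ΔS fails)
(h) forbidden (parity, ΔL, ΔJ fail)
(i) forbidden (ΔS fails)
Total allowed: 1 of 9.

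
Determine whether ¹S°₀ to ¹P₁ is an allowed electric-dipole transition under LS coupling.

allowed

Reading off the term symbols: S 0→0, L 0→1, J 0→1, parity odd→even.
Parity must change: odd → even — passes.
ΔS = 0: S: 0 → 0 — passes.
ΔL = 0, ±1 (not L=0↔0): L: 0 → 1, ΔL = +1 — passes.
ΔJ = 0, ±1 (not J=0↔0): J: 0 → 1, ΔJ = +1 — passes.
All four E1 rules are satisfied.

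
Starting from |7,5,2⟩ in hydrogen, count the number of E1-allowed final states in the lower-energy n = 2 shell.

E1 requires l_f ∈ {4, 6}, but neither lies in [0, 1], so no final state is reachable.
Total: 0.

0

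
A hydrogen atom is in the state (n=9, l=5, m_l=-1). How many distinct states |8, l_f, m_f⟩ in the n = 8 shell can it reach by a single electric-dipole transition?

6

E1 requires Δl = ±1, so l_f ∈ {4, 6}; with 0 ≤ l_f ≤ n_f−1 = 7, the allowed l_f values are {4, 6}.
For l_f = 4: m_f ∈ {m_i−1, m_i, m_i+1} ∩ [−4, 4] = {-2, -1, 0} → 3 states.
For l_f = 6: m_f ∈ {m_i−1, m_i, m_i+1} ∩ [−6, 6] = {-2, -1, 0} → 3 states.
Total: 6.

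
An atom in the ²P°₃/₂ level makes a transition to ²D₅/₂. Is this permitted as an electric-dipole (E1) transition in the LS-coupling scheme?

allowed

Reading off the term symbols: S 1/2→1/2, L 1→2, J 3/2→5/2, parity odd→even.
Parity must change: odd → even — ✓.
ΔS = 0: S: 1/2 → 1/2 — ✓.
ΔL = 0, ±1 (not L=0↔0): L: 1 → 2, ΔL = +1 — ✓.
ΔJ = 0, ±1 (not J=0↔0): J: 3/2 → 5/2, ΔJ = +1 — ✓.
All four E1 rules are satisfied.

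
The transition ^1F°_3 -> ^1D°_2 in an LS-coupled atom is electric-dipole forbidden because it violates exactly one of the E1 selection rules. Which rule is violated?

parity

Reading off the term symbols: S 0→0, L 3→2, J 3→2, parity odd→odd.
Parity must change: odd → odd — violated.
ΔJ = 0, ±1 (not J=0↔0): J: 3 → 2, ΔJ = -1 — satisfied.
ΔL = 0, ±1 (not L=0↔0): L: 3 → 2, ΔL = -1 — satisfied.
ΔS = 0: S: 0 → 0 — satisfied.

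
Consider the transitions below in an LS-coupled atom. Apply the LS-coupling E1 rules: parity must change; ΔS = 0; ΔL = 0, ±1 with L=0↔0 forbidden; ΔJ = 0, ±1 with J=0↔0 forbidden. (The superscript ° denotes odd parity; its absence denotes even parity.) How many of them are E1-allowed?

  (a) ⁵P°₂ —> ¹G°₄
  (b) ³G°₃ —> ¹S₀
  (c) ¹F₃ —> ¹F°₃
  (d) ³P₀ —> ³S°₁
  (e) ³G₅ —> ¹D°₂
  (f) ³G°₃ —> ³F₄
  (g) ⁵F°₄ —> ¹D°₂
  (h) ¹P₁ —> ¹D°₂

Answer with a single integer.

(a) forbidden (parity, ΔS, ΔL, ΔJ fail)
(b) forbidden (ΔS, ΔL, ΔJ fail)
(c) allowed
(d) allowed
(e) forbidden (ΔS, ΔL, ΔJ fail)
(f) allowed
(g) forbidden (parity, ΔS, ΔJ fail)
(h) allowed
Total allowed: 4 of 8.

4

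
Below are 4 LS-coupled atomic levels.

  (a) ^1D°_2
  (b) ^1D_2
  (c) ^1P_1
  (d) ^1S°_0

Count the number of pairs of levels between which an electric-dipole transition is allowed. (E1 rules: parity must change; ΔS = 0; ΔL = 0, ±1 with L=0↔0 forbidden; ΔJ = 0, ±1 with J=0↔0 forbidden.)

3

(a)–(b): allowed.
(a)–(c): allowed.
(a)–(d): forbidden (parity, ΔL, ΔJ).
(b)–(c): forbidden (parity).
(b)–(d): forbidden (ΔL, ΔJ).
(c)–(d): allowed.
Allowed pairs: 3 of 6.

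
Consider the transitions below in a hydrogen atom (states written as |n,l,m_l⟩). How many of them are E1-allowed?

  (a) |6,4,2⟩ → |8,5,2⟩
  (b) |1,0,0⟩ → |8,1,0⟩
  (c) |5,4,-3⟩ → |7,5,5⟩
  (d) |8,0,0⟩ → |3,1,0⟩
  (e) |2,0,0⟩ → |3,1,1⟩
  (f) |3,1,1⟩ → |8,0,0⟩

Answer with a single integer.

(a) allowed
(b) allowed
(c) forbidden — Δm_l = +8 (E1 requires Δm_l = 0, ±1)
(d) allowed
(e) allowed
(f) allowed
Total allowed: 5 of 6.

5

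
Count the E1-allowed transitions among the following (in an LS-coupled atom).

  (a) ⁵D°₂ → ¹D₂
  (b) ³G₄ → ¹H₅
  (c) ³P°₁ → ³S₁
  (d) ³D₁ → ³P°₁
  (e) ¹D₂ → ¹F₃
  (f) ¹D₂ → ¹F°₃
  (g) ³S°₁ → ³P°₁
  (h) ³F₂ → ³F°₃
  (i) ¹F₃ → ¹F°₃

(a) forbidden (ΔS fails)
(b) forbidden (parity, ΔS fail)
(c) allowed
(d) allowed
(e) forbidden (parity fails)
(f) allowed
(g) forbidden (parity fails)
(h) allowed
(i) allowed
Total allowed: 5 of 9.

5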